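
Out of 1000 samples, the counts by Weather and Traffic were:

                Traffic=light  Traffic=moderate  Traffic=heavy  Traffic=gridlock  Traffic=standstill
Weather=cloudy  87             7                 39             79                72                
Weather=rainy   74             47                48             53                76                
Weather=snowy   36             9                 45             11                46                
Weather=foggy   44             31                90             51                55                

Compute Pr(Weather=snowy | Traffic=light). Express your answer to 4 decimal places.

Total with Traffic=light: 87 + 74 + 36 + 44 = 241.
P(Weather=snowy | Traffic=light) = 36/241 = 0.1494.

0.1494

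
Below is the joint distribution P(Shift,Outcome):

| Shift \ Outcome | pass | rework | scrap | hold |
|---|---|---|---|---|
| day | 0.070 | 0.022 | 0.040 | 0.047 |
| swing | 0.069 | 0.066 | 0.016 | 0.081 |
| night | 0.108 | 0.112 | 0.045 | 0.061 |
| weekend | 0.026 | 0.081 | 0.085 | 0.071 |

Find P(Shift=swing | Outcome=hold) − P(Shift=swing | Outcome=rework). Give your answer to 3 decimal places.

0.077

P(Outcome=hold) = 0.047 + 0.081 + 0.061 + 0.071 = 0.260; P(Shift=swing | Outcome=hold) = 0.081/0.260 = 0.3115.
P(Outcome=rework) = 0.022 + 0.066 + 0.112 + 0.081 = 0.281; P(Shift=swing | Outcome=rework) = 0.066/0.281 = 0.2349.
Difference = 0.077.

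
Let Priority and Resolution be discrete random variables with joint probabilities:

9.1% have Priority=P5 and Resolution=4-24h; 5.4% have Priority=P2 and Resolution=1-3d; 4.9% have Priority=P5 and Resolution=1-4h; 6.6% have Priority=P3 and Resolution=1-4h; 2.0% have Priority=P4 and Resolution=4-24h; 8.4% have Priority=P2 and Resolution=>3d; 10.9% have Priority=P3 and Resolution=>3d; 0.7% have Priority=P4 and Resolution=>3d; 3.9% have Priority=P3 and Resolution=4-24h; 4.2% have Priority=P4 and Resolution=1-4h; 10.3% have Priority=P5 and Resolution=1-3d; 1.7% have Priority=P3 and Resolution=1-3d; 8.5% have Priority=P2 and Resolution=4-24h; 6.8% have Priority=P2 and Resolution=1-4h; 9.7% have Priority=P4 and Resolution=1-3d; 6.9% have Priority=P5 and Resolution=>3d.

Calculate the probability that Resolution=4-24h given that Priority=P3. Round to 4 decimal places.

0.1688

P(Priority=P3) = 0.066 + 0.039 + 0.017 + 0.109 = 0.231.
P(Resolution=4-24h | Priority=P3) = 0.039/0.231 = 0.1688.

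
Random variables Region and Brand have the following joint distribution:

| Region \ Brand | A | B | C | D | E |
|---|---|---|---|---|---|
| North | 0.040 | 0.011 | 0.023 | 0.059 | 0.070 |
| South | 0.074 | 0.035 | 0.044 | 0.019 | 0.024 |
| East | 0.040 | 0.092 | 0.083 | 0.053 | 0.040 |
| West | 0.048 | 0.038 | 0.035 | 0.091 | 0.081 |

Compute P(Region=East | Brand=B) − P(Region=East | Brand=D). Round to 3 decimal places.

P(Brand=B) = 0.011 + 0.035 + 0.092 + 0.038 = 0.176; P(Region=East | Brand=B) = 0.092/0.176 = 0.5227.
P(Brand=D) = 0.059 + 0.019 + 0.053 + 0.091 = 0.222; P(Region=East | Brand=D) = 0.053/0.222 = 0.2387.
Difference = 0.284.

0.284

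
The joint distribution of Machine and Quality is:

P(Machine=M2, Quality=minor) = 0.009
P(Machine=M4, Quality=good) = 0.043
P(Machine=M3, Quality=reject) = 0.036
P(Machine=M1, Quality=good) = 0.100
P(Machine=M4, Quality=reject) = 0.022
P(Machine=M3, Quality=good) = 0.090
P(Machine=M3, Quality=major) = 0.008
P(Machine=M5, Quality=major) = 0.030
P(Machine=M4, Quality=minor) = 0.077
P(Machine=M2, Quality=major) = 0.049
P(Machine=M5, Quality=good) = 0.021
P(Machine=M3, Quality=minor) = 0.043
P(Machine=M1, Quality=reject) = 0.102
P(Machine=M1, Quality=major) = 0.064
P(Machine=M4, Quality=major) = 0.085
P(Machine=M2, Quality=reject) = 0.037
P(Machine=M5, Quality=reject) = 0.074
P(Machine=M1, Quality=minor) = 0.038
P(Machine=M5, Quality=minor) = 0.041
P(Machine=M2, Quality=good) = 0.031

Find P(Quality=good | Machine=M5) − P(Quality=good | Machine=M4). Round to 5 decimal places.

P(Machine=M5) = 0.021 + 0.041 + 0.030 + 0.074 = 0.166; P(Quality=good | Machine=M5) = 0.021/0.166 = 0.126506.
P(Machine=M4) = 0.043 + 0.077 + 0.085 + 0.022 = 0.227; P(Quality=good | Machine=M4) = 0.043/0.227 = 0.189427.
Difference = -0.06292.

-0.06292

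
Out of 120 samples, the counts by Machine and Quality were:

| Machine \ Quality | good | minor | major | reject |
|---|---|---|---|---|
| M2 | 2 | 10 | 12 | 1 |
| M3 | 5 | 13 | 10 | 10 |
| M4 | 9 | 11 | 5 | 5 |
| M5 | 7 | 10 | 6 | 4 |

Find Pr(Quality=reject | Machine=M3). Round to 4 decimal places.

Total with Machine=M3: 5 + 13 + 10 + 10 = 38.
P(Quality=reject | Machine=M3) = 10/38 = 0.2632.

0.2632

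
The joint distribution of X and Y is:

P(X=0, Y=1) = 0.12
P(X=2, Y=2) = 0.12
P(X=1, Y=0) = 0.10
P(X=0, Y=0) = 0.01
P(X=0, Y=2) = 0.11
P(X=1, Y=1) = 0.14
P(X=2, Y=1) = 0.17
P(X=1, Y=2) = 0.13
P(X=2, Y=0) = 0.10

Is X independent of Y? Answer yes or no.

no

P(X=0) = 0.24 and P(Y=0) = 0.21, so their product is 0.0504, but P(X=0, Y=0) = 0.01. Since these differ, X and Y are not independent.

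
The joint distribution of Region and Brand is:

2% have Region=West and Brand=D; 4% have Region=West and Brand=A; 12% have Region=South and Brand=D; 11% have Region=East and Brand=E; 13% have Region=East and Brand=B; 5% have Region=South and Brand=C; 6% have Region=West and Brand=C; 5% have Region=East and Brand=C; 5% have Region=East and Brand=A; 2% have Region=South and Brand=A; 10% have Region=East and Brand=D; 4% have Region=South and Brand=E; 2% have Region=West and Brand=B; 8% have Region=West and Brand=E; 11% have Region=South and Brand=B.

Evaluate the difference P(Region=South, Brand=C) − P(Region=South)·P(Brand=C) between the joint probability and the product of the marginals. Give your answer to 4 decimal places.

P(Region=South) = 0.02 + 0.11 + 0.05 + 0.12 + 0.04 = 0.34.
P(Brand=C) = 0.05 + 0.05 + 0.06 = 0.16.
P(Region=South, Brand=C) − P(Region=South)P(Brand=C) = 0.05 − 0.34×0.16 = -0.0044.

-0.0044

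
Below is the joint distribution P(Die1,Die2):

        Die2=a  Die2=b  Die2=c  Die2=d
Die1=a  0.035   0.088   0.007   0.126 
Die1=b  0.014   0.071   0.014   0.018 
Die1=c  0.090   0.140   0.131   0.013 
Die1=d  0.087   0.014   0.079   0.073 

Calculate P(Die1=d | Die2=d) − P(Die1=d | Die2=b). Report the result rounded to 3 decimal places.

0.273

P(Die2=d) = 0.126 + 0.018 + 0.013 + 0.073 = 0.230; P(Die1=d | Die2=d) = 0.073/0.230 = 0.3174.
P(Die2=b) = 0.088 + 0.071 + 0.140 + 0.014 = 0.313; P(Die1=d | Die2=b) = 0.014/0.313 = 0.0447.
Difference = 0.273.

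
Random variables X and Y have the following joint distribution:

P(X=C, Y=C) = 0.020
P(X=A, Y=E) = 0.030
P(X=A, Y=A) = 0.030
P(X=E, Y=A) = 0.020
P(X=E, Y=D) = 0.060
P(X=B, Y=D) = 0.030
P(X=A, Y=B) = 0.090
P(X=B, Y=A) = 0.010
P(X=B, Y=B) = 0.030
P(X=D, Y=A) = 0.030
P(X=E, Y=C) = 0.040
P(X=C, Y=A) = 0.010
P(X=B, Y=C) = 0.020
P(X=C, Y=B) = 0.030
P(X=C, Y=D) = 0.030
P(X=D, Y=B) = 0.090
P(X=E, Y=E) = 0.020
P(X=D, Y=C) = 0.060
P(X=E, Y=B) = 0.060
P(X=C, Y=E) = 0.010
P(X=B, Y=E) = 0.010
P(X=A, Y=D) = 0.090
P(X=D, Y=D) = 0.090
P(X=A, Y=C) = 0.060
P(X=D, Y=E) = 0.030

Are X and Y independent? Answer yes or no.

Every cell satisfies P(X,Y) = P(X)·P(Y). For instance P(X=D) = 0.300, P(Y=E) = 0.100, and 0.300×0.100 = 0.030 matches the joint entry. So X and Y are independent.

yes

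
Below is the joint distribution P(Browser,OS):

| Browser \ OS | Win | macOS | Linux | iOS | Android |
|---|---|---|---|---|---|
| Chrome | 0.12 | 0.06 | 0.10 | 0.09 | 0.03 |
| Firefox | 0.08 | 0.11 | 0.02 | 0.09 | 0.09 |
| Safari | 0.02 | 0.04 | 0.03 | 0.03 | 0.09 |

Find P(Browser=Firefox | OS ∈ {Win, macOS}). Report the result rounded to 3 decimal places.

P(OS=Win) = 0.12 + 0.08 + 0.02 = 0.22.
P(OS=macOS) = 0.06 + 0.11 + 0.04 = 0.21.
P(OS ∈ {Win, macOS}) = 0.22 + 0.21 = 0.43; P(Browser=Firefox, OS ∈ {Win, macOS}) = 0.08 + 0.11 = 0.19.
P(Browser=Firefox | OS ∈ {Win, macOS}) = 0.19/0.43 = 0.442.

0.442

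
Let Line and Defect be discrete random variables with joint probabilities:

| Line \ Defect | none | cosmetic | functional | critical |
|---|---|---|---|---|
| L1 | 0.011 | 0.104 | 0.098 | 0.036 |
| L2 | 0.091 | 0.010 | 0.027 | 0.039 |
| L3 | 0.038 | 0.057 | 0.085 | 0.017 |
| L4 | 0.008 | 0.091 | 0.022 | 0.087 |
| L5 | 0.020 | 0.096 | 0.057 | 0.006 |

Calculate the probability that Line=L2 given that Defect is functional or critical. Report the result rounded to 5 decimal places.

P(Defect=functional) = 0.098 + 0.027 + 0.085 + 0.022 + 0.057 = 0.289.
P(Defect=critical) = 0.036 + 0.039 + 0.017 + 0.087 + 0.006 = 0.185.
P(Defect ∈ {functional, critical}) = 0.289 + 0.185 = 0.474; P(Line=L2, Defect ∈ {functional, critical}) = 0.027 + 0.039 = 0.066.
P(Line=L2 | Defect ∈ {functional, critical}) = 0.066/0.474 = 0.13924.

0.13924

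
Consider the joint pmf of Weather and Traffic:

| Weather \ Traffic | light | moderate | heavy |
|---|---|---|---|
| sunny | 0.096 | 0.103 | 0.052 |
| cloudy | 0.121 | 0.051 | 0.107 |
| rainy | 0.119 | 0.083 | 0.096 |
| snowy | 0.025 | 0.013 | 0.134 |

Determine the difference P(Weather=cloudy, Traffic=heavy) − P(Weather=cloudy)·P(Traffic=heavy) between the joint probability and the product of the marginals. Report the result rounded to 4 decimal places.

-0.0015

P(Weather=cloudy) = 0.121 + 0.051 + 0.107 = 0.279.
P(Traffic=heavy) = 0.052 + 0.107 + 0.096 + 0.134 = 0.389.
P(Weather=cloudy, Traffic=heavy) − P(Weather=cloudy)P(Traffic=heavy) = 0.107 − 0.279×0.389 = -0.0015.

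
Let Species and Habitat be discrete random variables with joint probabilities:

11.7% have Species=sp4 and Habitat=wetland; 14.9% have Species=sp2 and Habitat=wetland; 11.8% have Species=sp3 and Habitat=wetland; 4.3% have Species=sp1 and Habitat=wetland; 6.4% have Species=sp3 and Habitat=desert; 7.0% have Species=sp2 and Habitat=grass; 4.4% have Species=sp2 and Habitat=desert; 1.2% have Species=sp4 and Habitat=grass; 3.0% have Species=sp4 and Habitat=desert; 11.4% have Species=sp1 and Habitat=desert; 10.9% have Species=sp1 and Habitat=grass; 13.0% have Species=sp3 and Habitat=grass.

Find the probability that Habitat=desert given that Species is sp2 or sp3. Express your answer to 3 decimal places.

P(Species=sp2) = 0.070 + 0.149 + 0.044 = 0.263.
P(Species=sp3) = 0.130 + 0.118 + 0.064 = 0.312.
P(Species ∈ {sp2, sp3}) = 0.263 + 0.312 = 0.575; P(Habitat=desert, Species ∈ {sp2, sp3}) = 0.044 + 0.064 = 0.108.
P(Habitat=desert | Species ∈ {sp2, sp3}) = 0.108/0.575 = 0.188.

0.188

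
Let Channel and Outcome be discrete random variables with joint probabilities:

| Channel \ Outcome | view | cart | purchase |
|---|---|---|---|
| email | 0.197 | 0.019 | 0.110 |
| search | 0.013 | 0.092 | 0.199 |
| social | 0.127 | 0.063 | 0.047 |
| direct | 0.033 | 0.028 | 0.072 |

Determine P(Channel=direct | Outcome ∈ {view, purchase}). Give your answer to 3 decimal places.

P(Outcome=view) = 0.197 + 0.013 + 0.127 + 0.033 = 0.370.
P(Outcome=purchase) = 0.110 + 0.199 + 0.047 + 0.072 = 0.428.
P(Outcome ∈ {view, purchase}) = 0.370 + 0.428 = 0.798; P(Channel=direct, Outcome ∈ {view, purchase}) = 0.033 + 0.072 = 0.105.
P(Channel=direct | Outcome ∈ {view, purchase}) = 0.105/0.798 = 0.132.

0.132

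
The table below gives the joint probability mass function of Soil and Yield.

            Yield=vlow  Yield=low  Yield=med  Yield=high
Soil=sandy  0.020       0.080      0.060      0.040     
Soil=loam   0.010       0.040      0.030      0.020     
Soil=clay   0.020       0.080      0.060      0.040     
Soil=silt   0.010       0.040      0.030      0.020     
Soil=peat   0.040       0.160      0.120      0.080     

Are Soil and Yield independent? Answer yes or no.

Every cell satisfies P(Soil,Yield) = P(Soil)·P(Yield). For instance P(Soil=sandy) = 0.200, P(Yield=vlow) = 0.100, and 0.200×0.100 = 0.020 matches the joint entry. So Soil and Yield are independent.

yes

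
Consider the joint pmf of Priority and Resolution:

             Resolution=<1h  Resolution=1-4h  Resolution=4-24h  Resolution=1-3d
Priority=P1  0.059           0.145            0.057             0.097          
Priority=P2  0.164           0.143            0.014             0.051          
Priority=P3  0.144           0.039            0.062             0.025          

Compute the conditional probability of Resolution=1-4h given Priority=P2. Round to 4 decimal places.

0.3844

P(Priority=P2) = 0.164 + 0.143 + 0.014 + 0.051 = 0.372.
P(Resolution=1-4h | Priority=P2) = 0.143/0.372 = 0.3844.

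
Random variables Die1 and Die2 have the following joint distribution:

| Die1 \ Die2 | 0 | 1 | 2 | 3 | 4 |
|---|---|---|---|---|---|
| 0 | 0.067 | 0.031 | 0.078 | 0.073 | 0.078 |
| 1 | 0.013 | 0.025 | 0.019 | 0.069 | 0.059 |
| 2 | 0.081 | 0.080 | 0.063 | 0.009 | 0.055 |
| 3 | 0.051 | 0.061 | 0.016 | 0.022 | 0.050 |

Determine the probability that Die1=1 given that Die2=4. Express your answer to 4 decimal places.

P(Die2=4) = 0.078 + 0.059 + 0.055 + 0.050 = 0.242.
P(Die1=1 | Die2=4) = 0.059/0.242 = 0.2438.

0.2438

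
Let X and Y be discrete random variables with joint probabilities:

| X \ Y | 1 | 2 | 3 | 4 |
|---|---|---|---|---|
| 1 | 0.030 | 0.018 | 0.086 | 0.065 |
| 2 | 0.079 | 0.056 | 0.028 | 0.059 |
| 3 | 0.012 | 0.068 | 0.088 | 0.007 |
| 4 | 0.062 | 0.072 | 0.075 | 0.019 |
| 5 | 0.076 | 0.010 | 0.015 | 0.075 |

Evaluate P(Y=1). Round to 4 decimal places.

0.2590

P(Y=1) = 0.030 + 0.079 + 0.012 + 0.062 + 0.076 = 0.259.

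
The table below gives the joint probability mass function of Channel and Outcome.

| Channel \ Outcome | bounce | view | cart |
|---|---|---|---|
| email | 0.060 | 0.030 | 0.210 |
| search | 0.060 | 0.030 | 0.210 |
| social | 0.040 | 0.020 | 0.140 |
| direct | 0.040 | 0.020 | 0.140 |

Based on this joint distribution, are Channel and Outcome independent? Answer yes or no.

Every cell satisfies P(Channel,Outcome) = P(Channel)·P(Outcome). For instance P(Channel=email) = 0.300, P(Outcome=view) = 0.100, and 0.300×0.100 = 0.030 matches the joint entry. So Channel and Outcome are independent.

yes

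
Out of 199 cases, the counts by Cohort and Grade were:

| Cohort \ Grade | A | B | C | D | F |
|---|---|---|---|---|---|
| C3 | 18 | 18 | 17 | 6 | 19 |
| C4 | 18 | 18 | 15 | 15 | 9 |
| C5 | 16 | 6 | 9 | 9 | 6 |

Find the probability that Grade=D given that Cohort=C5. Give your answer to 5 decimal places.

0.19565

Total with Cohort=C5: 16 + 6 + 9 + 9 + 6 = 46.
P(Grade=D | Cohort=C5) = 9/46 = 0.19565.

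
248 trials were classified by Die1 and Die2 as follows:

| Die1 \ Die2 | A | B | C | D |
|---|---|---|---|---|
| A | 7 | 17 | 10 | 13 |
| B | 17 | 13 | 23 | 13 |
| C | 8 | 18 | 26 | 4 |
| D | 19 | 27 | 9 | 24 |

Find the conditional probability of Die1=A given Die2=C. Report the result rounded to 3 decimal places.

Total with Die2=C: 10 + 23 + 26 + 9 = 68.
P(Die1=A | Die2=C) = 10/68 = 0.147.

0.147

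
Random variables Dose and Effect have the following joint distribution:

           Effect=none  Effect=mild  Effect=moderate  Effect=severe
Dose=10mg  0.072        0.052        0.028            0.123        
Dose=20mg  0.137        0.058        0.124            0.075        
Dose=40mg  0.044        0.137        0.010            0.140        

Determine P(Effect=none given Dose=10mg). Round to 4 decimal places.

P(Dose=10mg) = 0.072 + 0.052 + 0.028 + 0.123 = 0.275.
P(Effect=none | Dose=10mg) = 0.072/0.275 = 0.2618.

0.2618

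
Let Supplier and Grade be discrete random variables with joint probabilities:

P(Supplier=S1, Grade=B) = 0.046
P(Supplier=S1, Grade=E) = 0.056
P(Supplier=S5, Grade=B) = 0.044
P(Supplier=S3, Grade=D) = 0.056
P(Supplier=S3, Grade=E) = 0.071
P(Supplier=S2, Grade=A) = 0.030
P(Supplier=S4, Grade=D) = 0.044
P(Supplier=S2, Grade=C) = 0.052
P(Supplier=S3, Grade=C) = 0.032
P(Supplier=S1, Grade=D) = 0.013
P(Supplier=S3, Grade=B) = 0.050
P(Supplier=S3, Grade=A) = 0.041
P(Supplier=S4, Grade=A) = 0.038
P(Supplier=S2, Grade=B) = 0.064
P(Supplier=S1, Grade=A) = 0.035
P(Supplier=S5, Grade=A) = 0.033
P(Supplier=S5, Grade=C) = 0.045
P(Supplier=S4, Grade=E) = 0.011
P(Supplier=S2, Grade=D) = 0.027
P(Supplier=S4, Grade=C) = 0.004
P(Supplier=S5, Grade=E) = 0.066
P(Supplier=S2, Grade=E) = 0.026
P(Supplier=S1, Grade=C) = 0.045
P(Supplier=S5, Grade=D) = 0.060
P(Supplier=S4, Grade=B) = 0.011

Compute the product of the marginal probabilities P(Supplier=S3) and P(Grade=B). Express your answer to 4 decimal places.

0.0538

P(Supplier=S3) = 0.041 + 0.050 + 0.032 + 0.056 + 0.071 = 0.250.
P(Grade=B) = 0.046 + 0.064 + 0.050 + 0.011 + 0.044 = 0.215.
Product: 0.250 × 0.215 = 0.0538.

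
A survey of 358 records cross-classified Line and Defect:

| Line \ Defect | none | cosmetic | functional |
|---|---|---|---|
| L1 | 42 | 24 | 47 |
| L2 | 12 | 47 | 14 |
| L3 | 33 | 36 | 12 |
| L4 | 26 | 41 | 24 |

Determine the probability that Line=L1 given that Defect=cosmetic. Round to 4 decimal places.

0.1622

Total with Defect=cosmetic: 24 + 47 + 36 + 41 = 148.
P(Line=L1 | Defect=cosmetic) = 24/148 = 0.1622.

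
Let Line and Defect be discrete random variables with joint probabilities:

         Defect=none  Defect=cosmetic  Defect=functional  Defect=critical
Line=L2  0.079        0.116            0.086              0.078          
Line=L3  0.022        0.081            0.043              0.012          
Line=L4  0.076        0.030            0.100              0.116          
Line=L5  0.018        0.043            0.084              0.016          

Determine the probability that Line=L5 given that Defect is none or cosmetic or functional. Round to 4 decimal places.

0.1864

P(Defect=none) = 0.079 + 0.022 + 0.076 + 0.018 = 0.195.
P(Defect=cosmetic) = 0.116 + 0.081 + 0.030 + 0.043 = 0.270.
P(Defect=functional) = 0.086 + 0.043 + 0.100 + 0.084 = 0.313.
P(Defect ∈ {none, cosmetic, functional}) = 0.195 + 0.270 + 0.313 = 0.778; P(Line=L5, Defect ∈ {none, cosmetic, functional}) = 0.018 + 0.043 + 0.084 = 0.145.
P(Line=L5 | Defect ∈ {none, cosmetic, functional}) = 0.145/0.778 = 0.1864.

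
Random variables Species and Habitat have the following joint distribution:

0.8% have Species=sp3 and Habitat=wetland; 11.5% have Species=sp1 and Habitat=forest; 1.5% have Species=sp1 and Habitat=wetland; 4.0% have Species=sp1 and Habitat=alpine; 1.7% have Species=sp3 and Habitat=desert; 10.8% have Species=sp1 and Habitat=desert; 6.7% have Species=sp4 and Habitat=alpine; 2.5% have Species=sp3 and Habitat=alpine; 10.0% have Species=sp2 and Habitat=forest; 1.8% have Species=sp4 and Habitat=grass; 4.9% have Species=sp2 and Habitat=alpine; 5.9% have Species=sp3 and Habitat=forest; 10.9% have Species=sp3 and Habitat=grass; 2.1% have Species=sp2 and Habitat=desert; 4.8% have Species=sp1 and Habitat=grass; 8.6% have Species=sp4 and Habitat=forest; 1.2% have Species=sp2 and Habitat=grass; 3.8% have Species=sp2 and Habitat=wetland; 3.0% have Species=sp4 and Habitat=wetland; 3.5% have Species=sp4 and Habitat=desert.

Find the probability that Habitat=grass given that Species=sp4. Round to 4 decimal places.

P(Species=sp4) = 0.086 + 0.018 + 0.030 + 0.035 + 0.067 = 0.236.
P(Habitat=grass | Species=sp4) = 0.018/0.236 = 0.0763.

0.0763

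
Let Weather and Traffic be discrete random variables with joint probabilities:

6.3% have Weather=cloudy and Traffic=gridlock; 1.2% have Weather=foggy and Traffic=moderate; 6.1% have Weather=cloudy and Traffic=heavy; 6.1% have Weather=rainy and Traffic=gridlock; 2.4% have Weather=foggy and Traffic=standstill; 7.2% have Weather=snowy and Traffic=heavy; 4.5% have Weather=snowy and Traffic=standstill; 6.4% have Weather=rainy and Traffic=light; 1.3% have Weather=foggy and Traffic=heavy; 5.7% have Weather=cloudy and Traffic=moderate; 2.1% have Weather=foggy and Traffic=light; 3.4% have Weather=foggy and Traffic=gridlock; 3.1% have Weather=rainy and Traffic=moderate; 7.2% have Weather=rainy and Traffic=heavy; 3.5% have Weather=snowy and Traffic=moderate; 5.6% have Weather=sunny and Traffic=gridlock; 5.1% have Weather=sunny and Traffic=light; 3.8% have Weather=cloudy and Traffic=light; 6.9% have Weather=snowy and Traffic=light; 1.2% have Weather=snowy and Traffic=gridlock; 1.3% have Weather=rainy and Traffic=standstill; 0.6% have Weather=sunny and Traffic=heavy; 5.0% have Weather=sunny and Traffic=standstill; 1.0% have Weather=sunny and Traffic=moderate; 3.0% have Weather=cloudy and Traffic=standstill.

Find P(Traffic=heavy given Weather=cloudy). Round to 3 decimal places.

P(Weather=cloudy) = 0.038 + 0.057 + 0.061 + 0.063 + 0.030 = 0.249.
P(Traffic=heavy | Weather=cloudy) = 0.061/0.249 = 0.245.

0.245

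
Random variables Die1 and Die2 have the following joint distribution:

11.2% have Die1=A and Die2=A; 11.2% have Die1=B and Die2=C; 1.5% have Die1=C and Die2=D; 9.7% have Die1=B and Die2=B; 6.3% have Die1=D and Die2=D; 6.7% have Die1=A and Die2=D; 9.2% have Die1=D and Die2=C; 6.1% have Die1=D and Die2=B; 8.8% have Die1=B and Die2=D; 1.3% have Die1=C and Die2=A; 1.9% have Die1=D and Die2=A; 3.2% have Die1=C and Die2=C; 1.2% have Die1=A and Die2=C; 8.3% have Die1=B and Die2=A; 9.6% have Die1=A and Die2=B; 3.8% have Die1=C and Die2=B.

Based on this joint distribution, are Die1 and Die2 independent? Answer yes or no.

P(Die1=A) = 0.287 and P(Die2=C) = 0.248, so their product is 0.07118, but P(Die1=A, Die2=C) = 0.012. Since these differ, Die1 and Die2 are not independent.

no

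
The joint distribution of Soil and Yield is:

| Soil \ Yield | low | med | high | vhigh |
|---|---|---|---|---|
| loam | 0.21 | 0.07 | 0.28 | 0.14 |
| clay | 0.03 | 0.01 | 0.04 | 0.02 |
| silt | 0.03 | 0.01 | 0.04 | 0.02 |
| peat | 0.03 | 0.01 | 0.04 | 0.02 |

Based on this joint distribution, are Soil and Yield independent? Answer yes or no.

Every cell satisfies P(Soil,Yield) = P(Soil)·P(Yield). For instance P(Soil=peat) = 0.10, P(Yield=high) = 0.40, and 0.10×0.40 = 0.04 matches the joint entry. So Soil and Yield are independent.

yes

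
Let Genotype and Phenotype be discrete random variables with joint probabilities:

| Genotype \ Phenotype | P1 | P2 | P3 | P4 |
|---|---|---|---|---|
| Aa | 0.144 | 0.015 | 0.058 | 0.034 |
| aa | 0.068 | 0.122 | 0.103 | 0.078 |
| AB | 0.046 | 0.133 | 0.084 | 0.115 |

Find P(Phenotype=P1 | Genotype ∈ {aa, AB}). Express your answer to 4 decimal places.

P(Genotype=aa) = 0.068 + 0.122 + 0.103 + 0.078 = 0.371.
P(Genotype=AB) = 0.046 + 0.133 + 0.084 + 0.115 = 0.378.
P(Genotype ∈ {aa, AB}) = 0.371 + 0.378 = 0.749; P(Phenotype=P1, Genotype ∈ {aa, AB}) = 0.068 + 0.046 = 0.114.
P(Phenotype=P1 | Genotype ∈ {aa, AB}) = 0.114/0.749 = 0.1522.

0.1522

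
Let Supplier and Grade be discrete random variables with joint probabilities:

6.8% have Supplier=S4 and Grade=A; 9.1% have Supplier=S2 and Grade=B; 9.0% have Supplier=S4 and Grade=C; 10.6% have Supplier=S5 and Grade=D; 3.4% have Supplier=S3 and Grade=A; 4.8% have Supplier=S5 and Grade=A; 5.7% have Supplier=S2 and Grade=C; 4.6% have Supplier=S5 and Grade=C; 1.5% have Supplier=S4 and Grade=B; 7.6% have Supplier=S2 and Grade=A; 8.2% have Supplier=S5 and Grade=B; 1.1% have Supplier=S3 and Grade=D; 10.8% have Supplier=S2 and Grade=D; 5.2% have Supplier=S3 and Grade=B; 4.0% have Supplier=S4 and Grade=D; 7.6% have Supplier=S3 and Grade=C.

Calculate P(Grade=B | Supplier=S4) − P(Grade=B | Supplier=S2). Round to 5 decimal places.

P(Supplier=S4) = 0.068 + 0.015 + 0.090 + 0.040 = 0.213; P(Grade=B | Supplier=S4) = 0.015/0.213 = 0.070423.
P(Supplier=S2) = 0.076 + 0.091 + 0.057 + 0.108 = 0.332; P(Grade=B | Supplier=S2) = 0.091/0.332 = 0.274096.
Difference = -0.20367.

-0.20367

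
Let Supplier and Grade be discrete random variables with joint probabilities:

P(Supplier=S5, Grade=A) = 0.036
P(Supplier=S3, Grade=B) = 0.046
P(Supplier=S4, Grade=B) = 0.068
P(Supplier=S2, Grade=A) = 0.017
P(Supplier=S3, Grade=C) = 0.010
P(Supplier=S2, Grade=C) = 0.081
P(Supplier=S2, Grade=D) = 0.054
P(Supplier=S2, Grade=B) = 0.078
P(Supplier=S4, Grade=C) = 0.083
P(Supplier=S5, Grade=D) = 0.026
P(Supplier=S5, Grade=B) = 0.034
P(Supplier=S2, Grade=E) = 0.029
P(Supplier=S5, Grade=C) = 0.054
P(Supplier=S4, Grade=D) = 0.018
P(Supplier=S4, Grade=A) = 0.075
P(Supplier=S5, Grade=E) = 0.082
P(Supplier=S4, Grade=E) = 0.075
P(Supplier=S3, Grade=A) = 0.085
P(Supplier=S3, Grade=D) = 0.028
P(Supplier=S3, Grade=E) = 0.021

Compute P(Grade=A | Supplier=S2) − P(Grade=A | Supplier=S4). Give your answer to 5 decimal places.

-0.16947

P(Supplier=S2) = 0.017 + 0.078 + 0.081 + 0.054 + 0.029 = 0.259; P(Grade=A | Supplier=S2) = 0.017/0.259 = 0.065637.
P(Supplier=S4) = 0.075 + 0.068 + 0.083 + 0.018 + 0.075 = 0.319; P(Grade=A | Supplier=S4) = 0.075/0.319 = 0.235110.
Difference = -0.16947.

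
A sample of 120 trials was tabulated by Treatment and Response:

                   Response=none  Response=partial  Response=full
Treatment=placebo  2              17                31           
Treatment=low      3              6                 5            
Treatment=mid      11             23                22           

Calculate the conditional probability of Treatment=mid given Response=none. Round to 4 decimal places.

0.6875

Total with Response=none: 2 + 3 + 11 = 16.
P(Treatment=mid | Response=none) = 11/16 = 0.6875.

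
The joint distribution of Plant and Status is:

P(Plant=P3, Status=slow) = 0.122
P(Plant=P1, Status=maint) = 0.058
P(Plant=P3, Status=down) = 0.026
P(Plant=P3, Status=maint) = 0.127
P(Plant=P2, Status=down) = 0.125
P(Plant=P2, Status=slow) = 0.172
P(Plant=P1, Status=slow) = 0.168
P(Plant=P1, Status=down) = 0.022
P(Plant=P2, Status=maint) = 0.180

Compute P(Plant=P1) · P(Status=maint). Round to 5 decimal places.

P(Plant=P1) = 0.168 + 0.022 + 0.058 = 0.248.
P(Status=maint) = 0.058 + 0.180 + 0.127 = 0.365.
Product: 0.248 × 0.365 = 0.09052.

0.09052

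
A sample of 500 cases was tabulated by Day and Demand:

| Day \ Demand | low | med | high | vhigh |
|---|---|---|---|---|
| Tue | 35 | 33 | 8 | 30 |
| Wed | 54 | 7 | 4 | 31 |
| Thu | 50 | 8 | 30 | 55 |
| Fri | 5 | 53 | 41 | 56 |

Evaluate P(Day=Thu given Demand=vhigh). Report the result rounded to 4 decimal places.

Total with Demand=vhigh: 30 + 31 + 55 + 56 = 172.
P(Day=Thu | Demand=vhigh) = 55/172 = 0.3198.

0.3198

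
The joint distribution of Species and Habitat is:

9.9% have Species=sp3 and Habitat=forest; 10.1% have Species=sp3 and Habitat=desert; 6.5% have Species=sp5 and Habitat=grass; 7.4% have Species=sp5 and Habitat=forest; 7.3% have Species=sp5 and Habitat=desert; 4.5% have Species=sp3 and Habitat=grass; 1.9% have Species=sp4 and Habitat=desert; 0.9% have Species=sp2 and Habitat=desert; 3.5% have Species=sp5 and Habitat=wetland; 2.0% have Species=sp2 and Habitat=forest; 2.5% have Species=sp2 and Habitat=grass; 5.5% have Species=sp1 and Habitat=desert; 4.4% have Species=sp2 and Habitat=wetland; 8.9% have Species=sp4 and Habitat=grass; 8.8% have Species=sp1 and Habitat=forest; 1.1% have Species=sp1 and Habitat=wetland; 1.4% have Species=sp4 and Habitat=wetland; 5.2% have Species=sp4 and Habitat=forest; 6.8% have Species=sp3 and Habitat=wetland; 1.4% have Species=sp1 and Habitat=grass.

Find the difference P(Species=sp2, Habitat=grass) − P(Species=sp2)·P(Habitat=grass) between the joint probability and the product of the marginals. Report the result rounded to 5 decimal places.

P(Species=sp2) = 0.020 + 0.025 + 0.044 + 0.009 = 0.098.
P(Habitat=grass) = 0.014 + 0.025 + 0.045 + 0.089 + 0.065 = 0.238.
P(Species=sp2, Habitat=grass) − P(Species=sp2)P(Habitat=grass) = 0.025 − 0.098×0.238 = 0.00168.

0.00168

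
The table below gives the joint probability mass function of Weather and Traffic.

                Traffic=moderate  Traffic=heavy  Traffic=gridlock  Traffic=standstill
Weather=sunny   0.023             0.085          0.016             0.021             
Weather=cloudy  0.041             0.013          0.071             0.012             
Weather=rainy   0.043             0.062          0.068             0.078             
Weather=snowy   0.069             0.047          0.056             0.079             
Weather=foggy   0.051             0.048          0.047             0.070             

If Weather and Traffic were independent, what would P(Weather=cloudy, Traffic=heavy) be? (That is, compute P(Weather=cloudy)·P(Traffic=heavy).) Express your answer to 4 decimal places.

0.0349

P(Weather=cloudy) = 0.041 + 0.013 + 0.071 + 0.012 = 0.137.
P(Traffic=heavy) = 0.085 + 0.013 + 0.062 + 0.047 + 0.048 = 0.255.
Product: 0.137 × 0.255 = 0.0349.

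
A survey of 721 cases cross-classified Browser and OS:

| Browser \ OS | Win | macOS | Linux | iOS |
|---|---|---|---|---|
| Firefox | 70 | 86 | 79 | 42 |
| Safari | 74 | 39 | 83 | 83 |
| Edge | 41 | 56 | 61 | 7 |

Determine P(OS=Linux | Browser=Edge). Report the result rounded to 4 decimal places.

0.3697

Total with Browser=Edge: 41 + 56 + 61 + 7 = 165.
P(OS=Linux | Browser=Edge) = 61/165 = 0.3697.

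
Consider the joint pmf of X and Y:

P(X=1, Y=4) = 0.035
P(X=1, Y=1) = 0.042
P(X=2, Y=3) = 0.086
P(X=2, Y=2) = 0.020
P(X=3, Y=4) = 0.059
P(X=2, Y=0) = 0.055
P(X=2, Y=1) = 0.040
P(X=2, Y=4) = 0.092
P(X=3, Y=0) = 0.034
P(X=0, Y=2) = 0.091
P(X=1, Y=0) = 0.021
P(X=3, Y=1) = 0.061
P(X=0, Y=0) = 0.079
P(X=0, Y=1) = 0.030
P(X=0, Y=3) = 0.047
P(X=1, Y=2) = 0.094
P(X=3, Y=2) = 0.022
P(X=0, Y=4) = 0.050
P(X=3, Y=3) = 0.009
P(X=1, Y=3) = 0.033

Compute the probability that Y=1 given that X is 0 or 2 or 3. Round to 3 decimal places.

0.169

P(X=0) = 0.079 + 0.030 + 0.091 + 0.047 + 0.050 = 0.297.
P(X=2) = 0.055 + 0.040 + 0.020 + 0.086 + 0.092 = 0.293.
P(X=3) = 0.034 + 0.061 + 0.022 + 0.009 + 0.059 = 0.185.
P(X ∈ {0, 2, 3}) = 0.297 + 0.293 + 0.185 = 0.775; P(Y=1, X ∈ {0, 2, 3}) = 0.030 + 0.040 + 0.061 = 0.131.
P(Y=1 | X ∈ {0, 2, 3}) = 0.131/0.775 = 0.169.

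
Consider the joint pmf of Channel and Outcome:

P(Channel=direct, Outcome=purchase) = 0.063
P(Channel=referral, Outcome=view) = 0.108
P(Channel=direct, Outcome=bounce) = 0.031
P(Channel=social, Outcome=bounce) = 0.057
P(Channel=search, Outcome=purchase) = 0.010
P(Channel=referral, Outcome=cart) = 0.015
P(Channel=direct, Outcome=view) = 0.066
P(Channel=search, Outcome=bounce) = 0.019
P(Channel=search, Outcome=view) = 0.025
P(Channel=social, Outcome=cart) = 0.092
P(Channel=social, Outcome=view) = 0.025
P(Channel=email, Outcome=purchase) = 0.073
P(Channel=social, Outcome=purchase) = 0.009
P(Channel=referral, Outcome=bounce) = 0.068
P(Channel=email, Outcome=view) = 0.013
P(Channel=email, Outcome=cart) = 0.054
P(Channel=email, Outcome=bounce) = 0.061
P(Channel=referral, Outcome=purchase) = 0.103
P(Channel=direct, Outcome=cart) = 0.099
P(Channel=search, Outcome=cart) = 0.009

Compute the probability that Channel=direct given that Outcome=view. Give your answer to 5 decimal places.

0.27848

P(Outcome=view) = 0.013 + 0.025 + 0.025 + 0.066 + 0.108 = 0.237.
P(Channel=direct | Outcome=view) = 0.066/0.237 = 0.27848.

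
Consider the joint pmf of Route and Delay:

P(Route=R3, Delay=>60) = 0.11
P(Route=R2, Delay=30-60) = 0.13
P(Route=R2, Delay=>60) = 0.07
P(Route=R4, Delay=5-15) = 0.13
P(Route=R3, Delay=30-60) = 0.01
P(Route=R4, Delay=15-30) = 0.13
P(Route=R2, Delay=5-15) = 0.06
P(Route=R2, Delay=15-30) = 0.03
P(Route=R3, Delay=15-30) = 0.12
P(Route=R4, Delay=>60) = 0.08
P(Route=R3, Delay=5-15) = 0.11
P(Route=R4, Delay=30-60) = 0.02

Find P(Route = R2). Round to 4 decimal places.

0.2900

P(Route=R2) = 0.06 + 0.03 + 0.13 + 0.07 = 0.29.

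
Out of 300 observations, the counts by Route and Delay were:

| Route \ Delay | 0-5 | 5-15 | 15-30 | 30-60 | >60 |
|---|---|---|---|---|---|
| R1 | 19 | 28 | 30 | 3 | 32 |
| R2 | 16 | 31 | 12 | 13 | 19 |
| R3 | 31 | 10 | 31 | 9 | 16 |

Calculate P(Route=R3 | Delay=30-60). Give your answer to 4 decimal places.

Total with Delay=30-60: 3 + 13 + 9 = 25.
P(Route=R3 | Delay=30-60) = 9/25 = 0.3600.

0.3600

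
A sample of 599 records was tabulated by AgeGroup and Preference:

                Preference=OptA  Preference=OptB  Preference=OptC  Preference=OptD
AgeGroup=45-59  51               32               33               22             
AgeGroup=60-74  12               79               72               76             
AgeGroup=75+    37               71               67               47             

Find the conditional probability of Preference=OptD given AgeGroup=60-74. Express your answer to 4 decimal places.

0.3180

Total with AgeGroup=60-74: 12 + 79 + 72 + 76 = 239.
P(Preference=OptD | AgeGroup=60-74) = 76/239 = 0.3180.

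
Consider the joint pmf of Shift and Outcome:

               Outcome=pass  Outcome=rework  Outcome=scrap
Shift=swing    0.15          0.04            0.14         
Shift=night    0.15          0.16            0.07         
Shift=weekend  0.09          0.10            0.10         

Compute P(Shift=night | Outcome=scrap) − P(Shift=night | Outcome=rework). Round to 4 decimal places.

-0.3075

P(Outcome=scrap) = 0.14 + 0.07 + 0.10 = 0.31; P(Shift=night | Outcome=scrap) = 0.07/0.31 = 0.22581.
P(Outcome=rework) = 0.04 + 0.16 + 0.10 = 0.30; P(Shift=night | Outcome=rework) = 0.16/0.30 = 0.53333.
Difference = -0.3075.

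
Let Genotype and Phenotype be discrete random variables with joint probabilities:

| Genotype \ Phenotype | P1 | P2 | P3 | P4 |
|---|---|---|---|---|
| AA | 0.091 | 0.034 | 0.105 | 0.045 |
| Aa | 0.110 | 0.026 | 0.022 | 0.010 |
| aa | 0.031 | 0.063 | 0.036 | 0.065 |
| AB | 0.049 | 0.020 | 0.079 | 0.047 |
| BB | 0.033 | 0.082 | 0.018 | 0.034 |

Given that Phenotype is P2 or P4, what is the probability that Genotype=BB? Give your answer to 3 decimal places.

0.272

P(Phenotype=P2) = 0.034 + 0.026 + 0.063 + 0.020 + 0.082 = 0.225.
P(Phenotype=P4) = 0.045 + 0.010 + 0.065 + 0.047 + 0.034 = 0.201.
P(Phenotype ∈ {P2, P4}) = 0.225 + 0.201 = 0.426; P(Genotype=BB, Phenotype ∈ {P2, P4}) = 0.082 + 0.034 = 0.116.
P(Genotype=BB | Phenotype ∈ {P2, P4}) = 0.116/0.426 = 0.272.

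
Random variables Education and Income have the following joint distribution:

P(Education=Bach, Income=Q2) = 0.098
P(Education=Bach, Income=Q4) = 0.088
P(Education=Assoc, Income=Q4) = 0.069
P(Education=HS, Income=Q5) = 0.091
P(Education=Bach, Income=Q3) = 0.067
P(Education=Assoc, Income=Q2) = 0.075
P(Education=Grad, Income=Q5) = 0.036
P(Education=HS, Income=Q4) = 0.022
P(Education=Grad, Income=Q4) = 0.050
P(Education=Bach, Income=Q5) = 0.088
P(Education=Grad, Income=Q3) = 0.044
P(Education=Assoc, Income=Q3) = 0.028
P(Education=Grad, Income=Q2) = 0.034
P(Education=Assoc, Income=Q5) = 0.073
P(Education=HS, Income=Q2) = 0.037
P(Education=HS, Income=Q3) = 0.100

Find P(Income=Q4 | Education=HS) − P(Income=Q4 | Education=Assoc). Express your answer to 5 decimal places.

P(Education=HS) = 0.037 + 0.100 + 0.022 + 0.091 = 0.250; P(Income=Q4 | Education=HS) = 0.022/0.250 = 0.088000.
P(Education=Assoc) = 0.075 + 0.028 + 0.069 + 0.073 = 0.245; P(Income=Q4 | Education=Assoc) = 0.069/0.245 = 0.281633.
Difference = -0.19363.

-0.19363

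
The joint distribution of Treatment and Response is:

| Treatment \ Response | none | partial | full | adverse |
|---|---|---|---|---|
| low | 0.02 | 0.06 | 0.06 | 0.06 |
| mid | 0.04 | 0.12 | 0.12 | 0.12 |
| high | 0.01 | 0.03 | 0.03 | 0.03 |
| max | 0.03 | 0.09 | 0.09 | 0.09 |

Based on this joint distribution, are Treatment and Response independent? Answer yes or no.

yes

Every cell satisfies P(Treatment,Response) = P(Treatment)·P(Response). For instance P(Treatment=mid) = 0.40, P(Response=partial) = 0.30, and 0.40×0.30 = 0.12 matches the joint entry. So Treatment and Response are independent.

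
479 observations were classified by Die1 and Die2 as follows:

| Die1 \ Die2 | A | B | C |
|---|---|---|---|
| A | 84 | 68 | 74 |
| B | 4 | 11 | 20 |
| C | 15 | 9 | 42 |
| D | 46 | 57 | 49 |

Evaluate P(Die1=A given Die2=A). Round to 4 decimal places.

0.5638

Total with Die2=A: 84 + 4 + 15 + 46 = 149.
P(Die1=A | Die2=A) = 84/149 = 0.5638.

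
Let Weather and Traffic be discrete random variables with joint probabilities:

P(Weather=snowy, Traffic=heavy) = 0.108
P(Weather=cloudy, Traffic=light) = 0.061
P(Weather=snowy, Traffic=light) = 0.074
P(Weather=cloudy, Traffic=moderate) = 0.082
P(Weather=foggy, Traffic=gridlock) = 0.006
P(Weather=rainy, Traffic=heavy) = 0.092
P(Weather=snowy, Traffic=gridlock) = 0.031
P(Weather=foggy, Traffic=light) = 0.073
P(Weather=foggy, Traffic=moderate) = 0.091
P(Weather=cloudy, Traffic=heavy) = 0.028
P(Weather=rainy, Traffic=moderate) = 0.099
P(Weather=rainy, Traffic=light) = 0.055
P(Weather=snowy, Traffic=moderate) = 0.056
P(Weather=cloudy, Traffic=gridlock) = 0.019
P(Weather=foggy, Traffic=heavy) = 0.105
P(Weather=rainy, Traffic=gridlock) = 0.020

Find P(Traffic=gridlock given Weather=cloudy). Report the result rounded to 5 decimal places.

0.10000

P(Weather=cloudy) = 0.061 + 0.082 + 0.028 + 0.019 = 0.190.
P(Traffic=gridlock | Weather=cloudy) = 0.019/0.190 = 0.10000.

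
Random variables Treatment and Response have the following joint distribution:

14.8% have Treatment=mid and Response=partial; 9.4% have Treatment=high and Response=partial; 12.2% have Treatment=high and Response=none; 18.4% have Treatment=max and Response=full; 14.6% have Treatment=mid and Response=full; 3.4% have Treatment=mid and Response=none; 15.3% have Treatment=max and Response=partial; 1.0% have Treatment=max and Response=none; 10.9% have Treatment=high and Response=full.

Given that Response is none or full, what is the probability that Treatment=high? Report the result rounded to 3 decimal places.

P(Response=none) = 0.034 + 0.122 + 0.010 = 0.166.
P(Response=full) = 0.146 + 0.109 + 0.184 = 0.439.
P(Response ∈ {none, full}) = 0.166 + 0.439 = 0.605; P(Treatment=high, Response ∈ {none, full}) = 0.122 + 0.109 = 0.231.
P(Treatment=high | Response ∈ {none, full}) = 0.231/0.605 = 0.382.

0.382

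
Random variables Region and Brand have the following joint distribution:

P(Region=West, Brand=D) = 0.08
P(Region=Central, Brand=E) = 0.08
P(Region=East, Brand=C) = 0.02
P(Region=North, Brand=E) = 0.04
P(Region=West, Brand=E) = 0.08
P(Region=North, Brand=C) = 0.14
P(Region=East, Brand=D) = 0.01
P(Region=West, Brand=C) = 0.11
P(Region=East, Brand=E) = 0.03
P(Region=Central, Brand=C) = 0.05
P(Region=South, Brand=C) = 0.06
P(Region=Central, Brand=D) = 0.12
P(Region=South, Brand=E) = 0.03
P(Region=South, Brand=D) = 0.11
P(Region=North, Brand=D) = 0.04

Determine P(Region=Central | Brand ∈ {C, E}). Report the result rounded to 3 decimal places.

0.203

P(Brand=C) = 0.14 + 0.06 + 0.02 + 0.11 + 0.05 = 0.38.
P(Brand=E) = 0.04 + 0.03 + 0.03 + 0.08 + 0.08 = 0.26.
P(Brand ∈ {C, E}) = 0.38 + 0.26 = 0.64; P(Region=Central, Brand ∈ {C, E}) = 0.05 + 0.08 = 0.13.
P(Region=Central | Brand ∈ {C, E}) = 0.13/0.64 = 0.203.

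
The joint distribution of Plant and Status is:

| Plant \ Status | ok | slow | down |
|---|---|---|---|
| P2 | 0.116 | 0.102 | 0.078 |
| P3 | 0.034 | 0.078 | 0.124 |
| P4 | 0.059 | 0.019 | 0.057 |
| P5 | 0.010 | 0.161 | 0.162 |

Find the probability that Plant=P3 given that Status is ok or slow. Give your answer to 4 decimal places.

0.1934

P(Status=ok) = 0.116 + 0.034 + 0.059 + 0.010 = 0.219.
P(Status=slow) = 0.102 + 0.078 + 0.019 + 0.161 = 0.360.
P(Status ∈ {ok, slow}) = 0.219 + 0.360 = 0.579; P(Plant=P3, Status ∈ {ok, slow}) = 0.034 + 0.078 = 0.112.
P(Plant=P3 | Status ∈ {ok, slow}) = 0.112/0.579 = 0.1934.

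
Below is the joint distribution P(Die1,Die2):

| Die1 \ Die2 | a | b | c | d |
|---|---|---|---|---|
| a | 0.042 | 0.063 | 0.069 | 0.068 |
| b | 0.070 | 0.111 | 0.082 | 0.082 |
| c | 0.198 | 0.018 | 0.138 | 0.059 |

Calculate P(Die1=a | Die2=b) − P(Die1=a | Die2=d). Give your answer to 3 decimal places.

0.003

P(Die2=b) = 0.063 + 0.111 + 0.018 = 0.192; P(Die1=a | Die2=b) = 0.063/0.192 = 0.3281.
P(Die2=d) = 0.068 + 0.082 + 0.059 = 0.209; P(Die1=a | Die2=d) = 0.068/0.209 = 0.3254.
Difference = 0.003.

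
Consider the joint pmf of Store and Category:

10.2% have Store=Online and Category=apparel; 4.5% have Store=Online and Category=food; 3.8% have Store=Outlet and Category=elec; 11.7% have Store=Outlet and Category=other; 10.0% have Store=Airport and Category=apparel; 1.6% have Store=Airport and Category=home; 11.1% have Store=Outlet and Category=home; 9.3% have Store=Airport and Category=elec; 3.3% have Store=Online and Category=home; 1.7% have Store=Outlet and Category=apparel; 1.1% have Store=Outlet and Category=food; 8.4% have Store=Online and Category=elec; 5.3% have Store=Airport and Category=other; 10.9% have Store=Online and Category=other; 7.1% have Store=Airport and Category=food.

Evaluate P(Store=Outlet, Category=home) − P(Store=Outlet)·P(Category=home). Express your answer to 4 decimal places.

0.0640

P(Store=Outlet) = 0.011 + 0.017 + 0.038 + 0.111 + 0.117 = 0.294.
P(Category=home) = 0.016 + 0.111 + 0.033 = 0.160.
P(Store=Outlet, Category=home) − P(Store=Outlet)P(Category=home) = 0.111 − 0.294×0.160 = 0.0640.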